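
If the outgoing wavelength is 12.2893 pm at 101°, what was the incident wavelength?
9.4000 pm

From λ' = λ + Δλ, we have λ = λ' - Δλ

First calculate the Compton shift:
Δλ = λ_C(1 - cos θ)
Δλ = 2.4263 × (1 - cos(101°))
Δλ = 2.4263 × 1.1908
Δλ = 2.8893 pm

Initial wavelength:
λ = λ' - Δλ
λ = 12.2893 - 2.8893
λ = 9.4000 pm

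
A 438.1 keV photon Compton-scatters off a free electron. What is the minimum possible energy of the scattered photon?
161.3818 keV (at θ = 180°)

The scattered photon has minimum energy when its wavelength is maximum, i.e., when the Compton shift Δλ = λ_C(1 − cos θ) is maximum. This occurs at θ = 180° (backscattering), giving Δλ_max = 2λ_C = 4.8526 pm.

Initial wavelength: λ₀ = hc/E₀ = 2.8300 pm
Maximum final wavelength: λ'_max = λ₀ + 2λ_C = 2.8300 + 4.8526 = 7.6827 pm
Minimum final energy: E'_min = hc/λ'_max = 161.3818 keV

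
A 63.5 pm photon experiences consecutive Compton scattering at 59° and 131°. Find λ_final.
68.6948 pm

Apply Compton shift twice:

First scattering at θ₁ = 59°:
Δλ₁ = λ_C(1 - cos(59°))
Δλ₁ = 2.4263 × 0.4850
Δλ₁ = 1.1767 pm

After first scattering:
λ₁ = 63.5 + 1.1767 = 64.6767 pm

Second scattering at θ₂ = 131°:
Δλ₂ = λ_C(1 - cos(131°))
Δλ₂ = 2.4263 × 1.6561
Δλ₂ = 4.0181 pm

Final wavelength:
λ₂ = 64.6767 + 4.0181 = 68.6948 pm

Total shift: Δλ_total = 1.1767 + 4.0181 = 5.1948 pm

(Intermediate values are shown rounded; full precision is carried through to the final answer.)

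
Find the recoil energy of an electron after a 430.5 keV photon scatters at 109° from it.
227.1220 keV

By energy conservation: K_e = E_initial - E_final

First find the scattered photon energy:
Initial wavelength: λ = hc/E = 2.8800 pm
Compton shift: Δλ = λ_C(1 - cos(109°)) = 3.2162 pm
Final wavelength: λ' = 2.8800 + 3.2162 = 6.0962 pm
Final photon energy: E' = hc/λ' = 203.3780 keV

Electron kinetic energy:
K_e = E - E' = 430.5000 - 203.3780 = 227.1220 keV

(Intermediate values are shown rounded; full precision is carried through to the final answer.)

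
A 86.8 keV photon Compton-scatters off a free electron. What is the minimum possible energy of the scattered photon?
64.7893 keV (at θ = 180°)

The scattered photon has minimum energy when its wavelength is maximum, i.e., when the Compton shift Δλ = λ_C(1 − cos θ) is maximum. This occurs at θ = 180° (backscattering), giving Δλ_max = 2λ_C = 4.8526 pm.

Initial wavelength: λ₀ = hc/E₀ = 14.2839 pm
Maximum final wavelength: λ'_max = λ₀ + 2λ_C = 14.2839 + 4.8526 = 19.1365 pm
Minimum final energy: E'_min = hc/λ'_max = 64.7893 keV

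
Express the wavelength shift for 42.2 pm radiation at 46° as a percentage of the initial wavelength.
1.7556%

Calculate the Compton shift:
Δλ = λ_C(1 - cos(46°))
Δλ = 2.4263 × (1 - cos(46°))
Δλ = 2.4263 × 0.3053
Δλ = 0.7409 pm

Percentage change:
(Δλ/λ₀) × 100 = (0.7409/42.2) × 100
= 1.7556%

(Intermediate values are shown rounded; full precision is carried through to the final answer.)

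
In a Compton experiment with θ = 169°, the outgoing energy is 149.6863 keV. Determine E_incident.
356.8000 keV

Convert final energy to wavelength (hc ≈ 1239.842 keV·pm):
λ' = hc/E' = 1239.842 / 149.6863 = 8.2829 pm

Calculate the Compton shift:
Δλ = λ_C(1 - cos(169°))
Δλ = 2.4263 × (1 - cos(169°))
Δλ = 4.8080 pm

Initial wavelength:
λ = λ' - Δλ = 8.2829 - 4.8080 = 3.4749 pm

Initial energy:
E = hc/λ = 1239.842 / 3.4749 = 356.8000 keV

(Intermediate values are shown rounded; full precision is carried through to the final answer.)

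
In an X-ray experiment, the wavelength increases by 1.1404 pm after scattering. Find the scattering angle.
58.00°

From the Compton formula Δλ = λ_C(1 - cos θ), we can solve for θ:

cos θ = 1 - Δλ/λ_C

Given:
- Δλ = 1.1404 pm
- λ_C = h/(m_e·c) ≈ 2.42631024 pm

cos θ = 1 - 1.1404/2.42631024
cos θ = 1 - 0.470014
cos θ = 0.529986

θ = arccos(0.529986)
θ = 58.00°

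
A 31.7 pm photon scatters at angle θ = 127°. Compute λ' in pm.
35.5865 pm

Using the Compton scattering formula:
λ' = λ + Δλ = λ + λ_C(1 - cos θ)

Given:
- Initial wavelength λ = 31.7 pm
- Scattering angle θ = 127°
- Compton wavelength λ_C ≈ 2.4263 pm

Calculate the shift:
Δλ = 2.4263 × (1 - cos(127°))
Δλ = 2.4263 × 1.6018
Δλ = 3.8865 pm

Final wavelength:
λ' = 31.7 + 3.8865 = 35.5865 pm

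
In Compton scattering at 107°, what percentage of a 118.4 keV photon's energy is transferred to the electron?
0.2304 (or 23.04%)

Calculate initial and final photon energies:

Initial: E₀ = 118.4 keV → λ₀ = 10.4716 pm
Compton shift: Δλ = 3.1357 pm
Final wavelength: λ' = 13.6073 pm
Final energy: E' = 91.1157 keV

Fractional energy loss:
(E₀ - E')/E₀ = (118.4000 - 91.1157)/118.4000
= 27.2843/118.4000
= 0.2304
= 23.04%

(Intermediate values are shown rounded; full precision is carried through to the final answer.)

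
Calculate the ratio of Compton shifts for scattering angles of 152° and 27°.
152° produces the larger shift by a factor of 17.276

Calculate both shifts using Δλ = λ_C(1 - cos θ):

For θ₁ = 27°:
Δλ₁ = 2.4263 × (1 - cos(27°))
Δλ₁ = 2.4263 × 0.1090
Δλ₁ = 0.2645 pm

For θ₂ = 152°:
Δλ₂ = 2.4263 × (1 - cos(152°))
Δλ₂ = 2.4263 × 1.8829
Δλ₂ = 4.5686 pm

The 152° angle produces the larger shift.
Ratio: 4.5686/0.2645 = 17.276

(Intermediate values are shown rounded; full precision is carried through to the final answer.)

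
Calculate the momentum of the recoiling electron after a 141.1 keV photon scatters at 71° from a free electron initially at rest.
8.1278e-23 kg·m/s

The electron is initially at rest, so by conservation of momentum:
p⃗_e = p⃗₀ − p⃗'  (incident photon momentum minus scattered photon momentum)

Photon momentum magnitudes (p = h/λ = E/c):
λ₀ = hc/E₀ = 8.7870 pm → p₀ = h/λ₀ = 7.5408e-23 kg·m/s
Δλ = λ_C(1 − cos 71°) = 1.6364 pm
λ' = 10.4234 pm → p' = h/λ' = 6.3569e-23 kg·m/s

The scattered photon makes angle θ = 71° with the incident direction, so by the law of cosines:
|p⃗_e|² = p₀² + p'² − 2p₀p'cos θ
|p⃗_e|² = (7.5408e-23)² + (6.3569e-23)² − 2·7.5408e-23·6.3569e-23·cos(71°)
|p⃗_e| = 8.1278e-23 kg·m/s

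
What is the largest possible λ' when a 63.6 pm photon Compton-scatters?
68.4526 pm (at θ = 180°)

The Compton shift is Δλ = λ_C(1 − cos θ).

Since cos θ ranges from −1 to 1, the factor (1 − cos θ) ranges from 0 to 2; the maximum shift occurs at θ = 180° (backscattering):
Δλ_max = 2λ_C = 2 × 2.4263 pm = 4.8526 pm

Maximum scattered wavelength:
λ'_max = λ₀ + Δλ_max = 63.6 + 4.8526 = 68.4526 pm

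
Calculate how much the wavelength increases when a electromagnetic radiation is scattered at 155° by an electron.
4.6253 pm

Using the Compton scattering formula:
Δλ = λ_C(1 - cos θ)

where λ_C = h/(m_e·c) ≈ 2.4263 pm is the Compton wavelength of an electron.

For θ = 155°:
cos(155°) = -0.9063
1 - cos(155°) = 1.9063

Δλ = 2.4263 × 1.9063
Δλ = 4.6253 pm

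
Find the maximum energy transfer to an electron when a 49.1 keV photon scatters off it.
7.9147 keV

Maximum energy transfer occurs at θ = 180° (backscattering).

Initial photon: E₀ = 49.1 keV → λ₀ = 25.2514 pm

Maximum Compton shift (at 180°):
Δλ_max = 2λ_C = 2 × 2.4263 = 4.8526 pm

Final wavelength:
λ' = 25.2514 + 4.8526 = 30.1040 pm

Minimum photon energy (maximum energy to electron):
E'_min = hc/λ' = 41.1853 keV

Maximum electron kinetic energy:
K_max = E₀ - E'_min = 49.1000 - 41.1853 = 7.9147 keV

(Intermediate values are shown rounded; full precision is carried through to the final answer.)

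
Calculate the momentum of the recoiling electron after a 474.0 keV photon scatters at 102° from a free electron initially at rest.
3.0171e-22 kg·m/s

The electron is initially at rest, so by conservation of momentum:
p⃗_e = p⃗₀ − p⃗'  (incident photon momentum minus scattered photon momentum)

Photon momentum magnitudes (p = h/λ = E/c):
λ₀ = hc/E₀ = 2.6157 pm → p₀ = h/λ₀ = 2.5332e-22 kg·m/s
Δλ = λ_C(1 − cos 102°) = 2.9308 pm
λ' = 5.5465 pm → p' = h/λ' = 1.1946e-22 kg·m/s

The scattered photon makes angle θ = 102° with the incident direction, so by the law of cosines:
|p⃗_e|² = p₀² + p'² − 2p₀p'cos θ
|p⃗_e|² = (2.5332e-22)² + (1.1946e-22)² − 2·2.5332e-22·1.1946e-22·cos(102°)
|p⃗_e| = 3.0171e-22 kg·m/s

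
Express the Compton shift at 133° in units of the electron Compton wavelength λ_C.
1.6820 λ_C

The Compton shift formula is:
Δλ = λ_C(1 - cos θ)

Dividing both sides by λ_C:
Δλ/λ_C = 1 - cos θ

For θ = 133°:
Δλ/λ_C = 1 - cos(133°)
Δλ/λ_C = 1 - -0.6820
Δλ/λ_C = 1.6820

This means the shift is 1.6820 × λ_C = 4.0810 pm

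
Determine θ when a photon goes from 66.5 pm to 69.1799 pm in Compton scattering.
96.00°

First find the wavelength shift:
Δλ = λ' - λ = 69.1799 - 66.5 = 2.6799 pm

Using Δλ = λ_C(1 - cos θ), with λ_C = h/(m_e·c) ≈ 2.42631024 pm:
cos θ = 1 - Δλ/λ_C
cos θ = 1 - 2.6799/2.42631024
cos θ = -0.104517

θ = arccos(-0.104517)
θ = 96.00°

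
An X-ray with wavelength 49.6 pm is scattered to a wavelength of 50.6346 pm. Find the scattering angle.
55.00°

First find the wavelength shift:
Δλ = λ' - λ = 50.6346 - 49.6 = 1.0346 pm

Using Δλ = λ_C(1 - cos θ), with λ_C = h/(m_e·c) ≈ 2.42631024 pm:
cos θ = 1 - Δλ/λ_C
cos θ = 1 - 1.0346/2.42631024
cos θ = 0.573591

θ = arccos(0.573591)
θ = 55.00°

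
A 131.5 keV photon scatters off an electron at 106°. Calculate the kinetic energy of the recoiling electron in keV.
32.4991 keV

By energy conservation: K_e = E_initial - E_final

First find the scattered photon energy:
Initial wavelength: λ = hc/E = 9.4285 pm
Compton shift: Δλ = λ_C(1 - cos(106°)) = 3.0951 pm
Final wavelength: λ' = 9.4285 + 3.0951 = 12.5235 pm
Final photon energy: E' = hc/λ' = 99.0009 keV

Electron kinetic energy:
K_e = E - E' = 131.5000 - 99.0009 = 32.4991 keV

(Intermediate values are shown rounded; full precision is carried through to the final answer.)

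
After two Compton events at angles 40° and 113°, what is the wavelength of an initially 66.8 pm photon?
70.7420 pm

Apply Compton shift twice:

First scattering at θ₁ = 40°:
Δλ₁ = λ_C(1 - cos(40°))
Δλ₁ = 2.4263 × 0.2340
Δλ₁ = 0.5676 pm

After first scattering:
λ₁ = 66.8 + 0.5676 = 67.3676 pm

Second scattering at θ₂ = 113°:
Δλ₂ = λ_C(1 - cos(113°))
Δλ₂ = 2.4263 × 1.3907
Δλ₂ = 3.3743 pm

Final wavelength:
λ₂ = 67.3676 + 3.3743 = 70.7420 pm

Total shift: Δλ_total = 0.5676 + 3.3743 = 3.9420 pm

(Intermediate values are shown rounded; full precision is carried through to the final answer.)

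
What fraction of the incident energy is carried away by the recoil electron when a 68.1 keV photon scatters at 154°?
0.2019 (or 20.19%)

Calculate initial and final photon energies:

Initial: E₀ = 68.1 keV → λ₀ = 18.2062 pm
Compton shift: Δλ = 4.6071 pm
Final wavelength: λ' = 22.8133 pm
Final energy: E' = 54.3474 keV

Fractional energy loss:
(E₀ - E')/E₀ = (68.1000 - 54.3474)/68.1000
= 13.7526/68.1000
= 0.2019
= 20.19%

(Intermediate values are shown rounded; full precision is carried through to the final answer.)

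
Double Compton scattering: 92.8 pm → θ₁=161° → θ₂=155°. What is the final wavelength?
102.1457 pm

Apply Compton shift twice:

First scattering at θ₁ = 161°:
Δλ₁ = λ_C(1 - cos(161°))
Δλ₁ = 2.4263 × 1.9455
Δλ₁ = 4.7204 pm

After first scattering:
λ₁ = 92.8 + 4.7204 = 97.5204 pm

Second scattering at θ₂ = 155°:
Δλ₂ = λ_C(1 - cos(155°))
Δλ₂ = 2.4263 × 1.9063
Δλ₂ = 4.6253 pm

Final wavelength:
λ₂ = 97.5204 + 4.6253 = 102.1457 pm

Total shift: Δλ_total = 4.7204 + 4.6253 = 9.3457 pm

(Intermediate values are shown rounded; full precision is carried through to the final answer.)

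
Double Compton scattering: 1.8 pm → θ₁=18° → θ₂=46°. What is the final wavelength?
2.6596 pm

Apply Compton shift twice:

First scattering at θ₁ = 18°:
Δλ₁ = λ_C(1 - cos(18°))
Δλ₁ = 2.4263 × 0.0489
Δλ₁ = 0.1188 pm

After first scattering:
λ₁ = 1.8 + 0.1188 = 1.9188 pm

Second scattering at θ₂ = 46°:
Δλ₂ = λ_C(1 - cos(46°))
Δλ₂ = 2.4263 × 0.3053
Δλ₂ = 0.7409 pm

Final wavelength:
λ₂ = 1.9188 + 0.7409 = 2.6596 pm

Total shift: Δλ_total = 0.1188 + 0.7409 = 0.8596 pm

(Intermediate values are shown rounded; full precision is carried through to the final answer.)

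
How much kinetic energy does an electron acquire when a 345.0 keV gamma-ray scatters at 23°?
17.5733 keV

By energy conservation: K_e = E_initial - E_final

First find the scattered photon energy:
Initial wavelength: λ = hc/E = 3.5937 pm
Compton shift: Δλ = λ_C(1 - cos(23°)) = 0.1929 pm
Final wavelength: λ' = 3.5937 + 0.1929 = 3.7866 pm
Final photon energy: E' = hc/λ' = 327.4267 keV

Electron kinetic energy:
K_e = E - E' = 345.0000 - 327.4267 = 17.5733 keV

(Intermediate values are shown rounded; full precision is carried through to the final answer.)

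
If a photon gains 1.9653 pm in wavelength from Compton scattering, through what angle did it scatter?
79.05°

From the Compton formula Δλ = λ_C(1 - cos θ), we can solve for θ:

cos θ = 1 - Δλ/λ_C

Given:
- Δλ = 1.9653 pm
- λ_C = h/(m_e·c) ≈ 2.42631024 pm

cos θ = 1 - 1.9653/2.42631024
cos θ = 1 - 0.809995
cos θ = 0.190005

θ = arccos(0.190005)
θ = 79.05°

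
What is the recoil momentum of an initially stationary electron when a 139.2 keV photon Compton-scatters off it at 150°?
1.1967e-22 kg·m/s

The electron is initially at rest, so by conservation of momentum:
p⃗_e = p⃗₀ − p⃗'  (incident photon momentum minus scattered photon momentum)

Photon momentum magnitudes (p = h/λ = E/c):
λ₀ = hc/E₀ = 8.9069 pm → p₀ = h/λ₀ = 7.4392e-23 kg·m/s
Δλ = λ_C(1 − cos 150°) = 4.5276 pm
λ' = 13.4345 pm → p' = h/λ' = 4.9321e-23 kg·m/s

The scattered photon makes angle θ = 150° with the incident direction, so by the law of cosines:
|p⃗_e|² = p₀² + p'² − 2p₀p'cos θ
|p⃗_e|² = (7.4392e-23)² + (4.9321e-23)² − 2·7.4392e-23·4.9321e-23·cos(150°)
|p⃗_e| = 1.1967e-22 kg·m/s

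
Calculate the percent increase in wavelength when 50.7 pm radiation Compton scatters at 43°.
1.2856%

Calculate the Compton shift:
Δλ = λ_C(1 - cos(43°))
Δλ = 2.4263 × (1 - cos(43°))
Δλ = 2.4263 × 0.2686
Δλ = 0.6518 pm

Percentage change:
(Δλ/λ₀) × 100 = (0.6518/50.7) × 100
= 1.2856%

(Intermediate values are shown rounded; full precision is carried through to the final answer.)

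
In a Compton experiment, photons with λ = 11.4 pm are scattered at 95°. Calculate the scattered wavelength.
14.0378 pm

Using the Compton scattering formula:
λ' = λ + Δλ = λ + λ_C(1 - cos θ)

Given:
- Initial wavelength λ = 11.4 pm
- Scattering angle θ = 95°
- Compton wavelength λ_C ≈ 2.4263 pm

Calculate the shift:
Δλ = 2.4263 × (1 - cos(95°))
Δλ = 2.4263 × 1.0872
Δλ = 2.6378 pm

Final wavelength:
λ' = 11.4 + 2.6378 = 14.0378 pm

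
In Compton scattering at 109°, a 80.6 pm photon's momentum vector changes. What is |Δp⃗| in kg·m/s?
1.3130e-23 kg·m/s

Photon momentum magnitude is p = h/λ.

Initial momentum:
p₀ = h/λ = 6.6261e-34/8.0600e-11 = 8.2209e-24 kg·m/s

After scattering:
λ' = λ + Δλ = 80.6 + 3.2162 = 83.8162 pm
p' = h/λ' = 6.6261e-34/8.3816e-11 = 7.9055e-24 kg·m/s

Momentum is a vector; the scattered photon's direction makes angle θ = 109° with the incident direction. The magnitude of the vector change Δp⃗ = p⃗₀ − p⃗' is found from the law of cosines:
|Δp⃗|² = p₀² + p'² − 2p₀p'cos θ
|Δp⃗|² = (8.2209e-24)² + (7.9055e-24)² − 2·8.2209e-24·7.9055e-24·cos(109°)
|Δp⃗| = 1.3130e-23 kg·m/s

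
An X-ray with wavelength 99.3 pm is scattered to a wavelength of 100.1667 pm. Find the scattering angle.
50.00°

First find the wavelength shift:
Δλ = λ' - λ = 100.1667 - 99.3 = 0.8667 pm

Using Δλ = λ_C(1 - cos θ), with λ_C = h/(m_e·c) ≈ 2.42631024 pm:
cos θ = 1 - Δλ/λ_C
cos θ = 1 - 0.8667/2.42631024
cos θ = 0.642791

θ = arccos(0.642791)
θ = 50.00°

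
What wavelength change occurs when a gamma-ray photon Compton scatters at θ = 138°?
4.2294 pm

Using the Compton scattering formula:
Δλ = λ_C(1 - cos θ)

where λ_C = h/(m_e·c) ≈ 2.4263 pm is the Compton wavelength of an electron.

For θ = 138°:
cos(138°) = -0.7431
1 - cos(138°) = 1.7431

Δλ = 2.4263 × 1.7431
Δλ = 4.2294 pm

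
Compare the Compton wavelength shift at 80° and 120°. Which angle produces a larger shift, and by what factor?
120° produces the larger shift by a factor of 1.815

Calculate both shifts using Δλ = λ_C(1 - cos θ):

For θ₁ = 80°:
Δλ₁ = 2.4263 × (1 - cos(80°))
Δλ₁ = 2.4263 × 0.8264
Δλ₁ = 2.0050 pm

For θ₂ = 120°:
Δλ₂ = 2.4263 × (1 - cos(120°))
Δλ₂ = 2.4263 × 1.5000
Δλ₂ = 3.6395 pm

The 120° angle produces the larger shift.
Ratio: 3.6395/2.0050 = 1.815

(Intermediate values are shown rounded; full precision is carried through to the final answer.)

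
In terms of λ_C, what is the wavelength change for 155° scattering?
1.9063 λ_C

The Compton shift formula is:
Δλ = λ_C(1 - cos θ)

Dividing both sides by λ_C:
Δλ/λ_C = 1 - cos θ

For θ = 155°:
Δλ/λ_C = 1 - cos(155°)
Δλ/λ_C = 1 - -0.9063
Δλ/λ_C = 1.9063

This means the shift is 1.9063 × λ_C = 4.6253 pm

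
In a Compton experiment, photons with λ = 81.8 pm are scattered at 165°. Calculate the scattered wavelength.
86.5699 pm

Using the Compton scattering formula:
λ' = λ + Δλ = λ + λ_C(1 - cos θ)

Given:
- Initial wavelength λ = 81.8 pm
- Scattering angle θ = 165°
- Compton wavelength λ_C ≈ 2.4263 pm

Calculate the shift:
Δλ = 2.4263 × (1 - cos(165°))
Δλ = 2.4263 × 1.9659
Δλ = 4.7699 pm

Final wavelength:
λ' = 81.8 + 4.7699 = 86.5699 pm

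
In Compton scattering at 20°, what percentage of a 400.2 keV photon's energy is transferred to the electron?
0.0451 (or 4.51%)

Calculate initial and final photon energies:

Initial: E₀ = 400.2 keV → λ₀ = 3.0981 pm
Compton shift: Δλ = 0.1463 pm
Final wavelength: λ' = 3.2444 pm
Final energy: E' = 382.1506 keV

Fractional energy loss:
(E₀ - E')/E₀ = (400.2000 - 382.1506)/400.2000
= 18.0494/400.2000
= 0.0451
= 4.51%

(Intermediate values are shown rounded; full precision is carried through to the final answer.)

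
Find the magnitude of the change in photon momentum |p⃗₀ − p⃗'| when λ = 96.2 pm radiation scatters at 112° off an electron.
1.1230e-23 kg·m/s

Photon momentum magnitude is p = h/λ.

Initial momentum:
p₀ = h/λ = 6.6261e-34/9.6200e-11 = 6.8878e-24 kg·m/s

After scattering:
λ' = λ + Δλ = 96.2 + 3.3352 = 99.5352 pm
p' = h/λ' = 6.6261e-34/9.9535e-11 = 6.6570e-24 kg·m/s

Momentum is a vector; the scattered photon's direction makes angle θ = 112° with the incident direction. The magnitude of the vector change Δp⃗ = p⃗₀ − p⃗' is found from the law of cosines:
|Δp⃗|² = p₀² + p'² − 2p₀p'cos θ
|Δp⃗|² = (6.8878e-24)² + (6.6570e-24)² − 2·6.8878e-24·6.6570e-24·cos(112°)
|Δp⃗| = 1.1230e-23 kg·m/s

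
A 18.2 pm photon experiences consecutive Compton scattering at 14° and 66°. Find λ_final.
19.7115 pm

Apply Compton shift twice:

First scattering at θ₁ = 14°:
Δλ₁ = λ_C(1 - cos(14°))
Δλ₁ = 2.4263 × 0.0297
Δλ₁ = 0.0721 pm

After first scattering:
λ₁ = 18.2 + 0.0721 = 18.2721 pm

Second scattering at θ₂ = 66°:
Δλ₂ = λ_C(1 - cos(66°))
Δλ₂ = 2.4263 × 0.5933
Δλ₂ = 1.4394 pm

Final wavelength:
λ₂ = 18.2721 + 1.4394 = 19.7115 pm

Total shift: Δλ_total = 0.0721 + 1.4394 = 1.5115 pm

(Intermediate values are shown rounded; full precision is carried through to the final answer.)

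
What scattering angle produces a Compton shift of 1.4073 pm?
65.17°

From the Compton formula Δλ = λ_C(1 - cos θ), we can solve for θ:

cos θ = 1 - Δλ/λ_C

Given:
- Δλ = 1.4073 pm
- λ_C = h/(m_e·c) ≈ 2.42631024 pm

cos θ = 1 - 1.4073/2.42631024
cos θ = 1 - 0.580017
cos θ = 0.419983

θ = arccos(0.419983)
θ = 65.17°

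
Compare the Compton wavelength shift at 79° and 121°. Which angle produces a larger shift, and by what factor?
121° produces the larger shift by a factor of 1.872

Calculate both shifts using Δλ = λ_C(1 - cos θ):

For θ₁ = 79°:
Δλ₁ = 2.4263 × (1 - cos(79°))
Δλ₁ = 2.4263 × 0.8092
Δλ₁ = 1.9633 pm

For θ₂ = 121°:
Δλ₂ = 2.4263 × (1 - cos(121°))
Δλ₂ = 2.4263 × 1.5150
Δλ₂ = 3.6760 pm

The 121° angle produces the larger shift.
Ratio: 3.6760/1.9633 = 1.872

(Intermediate values are shown rounded; full precision is carried through to the final answer.)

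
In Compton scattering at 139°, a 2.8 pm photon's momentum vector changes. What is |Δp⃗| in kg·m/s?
3.1361e-22 kg·m/s

Photon momentum magnitude is p = h/λ.

Initial momentum:
p₀ = h/λ = 6.6261e-34/2.8000e-12 = 2.3665e-22 kg·m/s

After scattering:
λ' = λ + Δλ = 2.8 + 4.2575 = 7.0575 pm
p' = h/λ' = 6.6261e-34/7.0575e-12 = 9.3887e-23 kg·m/s

Momentum is a vector; the scattered photon's direction makes angle θ = 139° with the incident direction. The magnitude of the vector change Δp⃗ = p⃗₀ − p⃗' is found from the law of cosines:
|Δp⃗|² = p₀² + p'² − 2p₀p'cos θ
|Δp⃗|² = (2.3665e-22)² + (9.3887e-23)² − 2·2.3665e-22·9.3887e-23·cos(139°)
|Δp⃗| = 3.1361e-22 kg·m/s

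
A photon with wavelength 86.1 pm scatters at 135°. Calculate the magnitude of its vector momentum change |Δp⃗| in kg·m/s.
1.3894e-23 kg·m/s

Photon momentum magnitude is p = h/λ.

Initial momentum:
p₀ = h/λ = 6.6261e-34/8.6100e-11 = 7.6958e-24 kg·m/s

After scattering:
λ' = λ + Δλ = 86.1 + 4.1420 = 90.2420 pm
p' = h/λ' = 6.6261e-34/9.0242e-11 = 7.3426e-24 kg·m/s

Momentum is a vector; the scattered photon's direction makes angle θ = 135° with the incident direction. The magnitude of the vector change Δp⃗ = p⃗₀ − p⃗' is found from the law of cosines:
|Δp⃗|² = p₀² + p'² − 2p₀p'cos θ
|Δp⃗|² = (7.6958e-24)² + (7.3426e-24)² − 2·7.6958e-24·7.3426e-24·cos(135°)
|Δp⃗| = 1.3894e-23 kg·m/s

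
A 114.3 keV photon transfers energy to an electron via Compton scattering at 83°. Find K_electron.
18.7650 keV

By energy conservation: K_e = E_initial - E_final

First find the scattered photon energy:
Initial wavelength: λ = hc/E = 10.8473 pm
Compton shift: Δλ = λ_C(1 - cos(83°)) = 2.1306 pm
Final wavelength: λ' = 10.8473 + 2.1306 = 12.9779 pm
Final photon energy: E' = hc/λ' = 95.5350 keV

Electron kinetic energy:
K_e = E - E' = 114.3000 - 95.5350 = 18.7650 keV

(Intermediate values are shown rounded; full precision is carried through to the final answer.)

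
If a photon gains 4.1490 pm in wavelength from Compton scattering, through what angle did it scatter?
135.24°

From the Compton formula Δλ = λ_C(1 - cos θ), we can solve for θ:

cos θ = 1 - Δλ/λ_C

Given:
- Δλ = 4.1490 pm
- λ_C = h/(m_e·c) ≈ 2.42631024 pm

cos θ = 1 - 4.1490/2.42631024
cos θ = 1 - 1.710004
cos θ = -0.710004

θ = arccos(-0.710004)
θ = 135.24°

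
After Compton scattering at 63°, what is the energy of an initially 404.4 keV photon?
282.3811 keV

First convert energy to wavelength:
λ = hc/E, with hc ≈ 1239.842 keV·pm (i.e. 1239.842 eV·nm)

For E = 404.4 keV = 404400 eV:
λ = 1239.842 keV·pm / 404.4 keV
λ = 3.0659 pm

Calculate the Compton shift:
Δλ = λ_C(1 - cos(63°)) = 2.4263 × 0.5460
Δλ = 1.3248 pm

Final wavelength:
λ' = 3.0659 + 1.3248 = 4.3907 pm

Final energy:
E' = hc/λ' = 1239.842 / 4.3907 = 282.3811 keV

(Intermediate values are shown rounded; full precision is carried through to the final answer.)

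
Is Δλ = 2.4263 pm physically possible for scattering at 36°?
No, inconsistent

Calculate the expected shift for θ = 36°:

Δλ_expected = λ_C(1 - cos(36°))
Δλ_expected = 2.4263 × (1 - cos(36°))
Δλ_expected = 2.4263 × 0.1910
Δλ_expected = 0.4634 pm

Given shift: 2.4263 pm
Expected shift: 0.4634 pm
Difference: 1.9629 pm

The values do not match. The given shift corresponds to θ ≈ 90.0°, not 36°.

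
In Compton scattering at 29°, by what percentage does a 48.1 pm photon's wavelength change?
0.6325%

Calculate the Compton shift:
Δλ = λ_C(1 - cos(29°))
Δλ = 2.4263 × (1 - cos(29°))
Δλ = 2.4263 × 0.1254
Δλ = 0.3042 pm

Percentage change:
(Δλ/λ₀) × 100 = (0.3042/48.1) × 100
= 0.6325%

(Intermediate values are shown rounded; full precision is carried through to the final answer.)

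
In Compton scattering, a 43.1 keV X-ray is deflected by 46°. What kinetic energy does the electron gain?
1.0821 keV

By energy conservation: K_e = E_initial - E_final

First find the scattered photon energy:
Initial wavelength: λ = hc/E = 28.7666 pm
Compton shift: Δλ = λ_C(1 - cos(46°)) = 0.7409 pm
Final wavelength: λ' = 28.7666 + 0.7409 = 29.5075 pm
Final photon energy: E' = hc/λ' = 42.0179 keV

Electron kinetic energy:
K_e = E - E' = 43.1000 - 42.0179 = 1.0821 keV

(Intermediate values are shown rounded; full precision is carried through to the final answer.)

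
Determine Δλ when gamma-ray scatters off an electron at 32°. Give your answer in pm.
0.3687 pm

Using the Compton scattering formula:
Δλ = λ_C(1 - cos θ)

where λ_C = h/(m_e·c) ≈ 2.4263 pm is the Compton wavelength of an electron.

For θ = 32°:
cos(32°) = 0.8480
1 - cos(32°) = 0.1520

Δλ = 2.4263 × 0.1520
Δλ = 0.3687 pm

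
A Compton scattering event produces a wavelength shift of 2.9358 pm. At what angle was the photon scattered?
102.12°

From the Compton formula Δλ = λ_C(1 - cos θ), we can solve for θ:

cos θ = 1 - Δλ/λ_C

Given:
- Δλ = 2.9358 pm
- λ_C = h/(m_e·c) ≈ 2.42631024 pm

cos θ = 1 - 2.9358/2.42631024
cos θ = 1 - 1.209985
cos θ = -0.209985

θ = arccos(-0.209985)
θ = 102.12°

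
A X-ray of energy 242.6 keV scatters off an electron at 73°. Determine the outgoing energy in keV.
181.5935 keV

First convert energy to wavelength:
λ = hc/E, with hc ≈ 1239.842 keV·pm (i.e. 1239.842 eV·nm)

For E = 242.6 keV = 242600 eV:
λ = 1239.842 keV·pm / 242.6 keV
λ = 5.1106 pm

Calculate the Compton shift:
Δλ = λ_C(1 - cos(73°)) = 2.4263 × 0.7076
Δλ = 1.7169 pm

Final wavelength:
λ' = 5.1106 + 1.7169 = 6.8276 pm

Final energy:
E' = hc/λ' = 1239.842 / 6.8276 = 181.5935 keV

(Intermediate values are shown rounded; full precision is carried through to the final answer.)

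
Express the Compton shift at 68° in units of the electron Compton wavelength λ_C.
0.6254 λ_C

The Compton shift formula is:
Δλ = λ_C(1 - cos θ)

Dividing both sides by λ_C:
Δλ/λ_C = 1 - cos θ

For θ = 68°:
Δλ/λ_C = 1 - cos(68°)
Δλ/λ_C = 1 - 0.3746
Δλ/λ_C = 0.6254

This means the shift is 0.6254 × λ_C = 1.5174 pm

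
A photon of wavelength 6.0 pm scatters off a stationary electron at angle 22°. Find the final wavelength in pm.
6.1767 pm

Using the Compton scattering formula:
λ' = λ + Δλ = λ + λ_C(1 - cos θ)

Given:
- Initial wavelength λ = 6.0 pm
- Scattering angle θ = 22°
- Compton wavelength λ_C ≈ 2.4263 pm

Calculate the shift:
Δλ = 2.4263 × (1 - cos(22°))
Δλ = 2.4263 × 0.0728
Δλ = 0.1767 pm

Final wavelength:
λ' = 6.0 + 0.1767 = 6.1767 pm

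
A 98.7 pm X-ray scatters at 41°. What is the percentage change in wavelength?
0.6030%

Calculate the Compton shift:
Δλ = λ_C(1 - cos(41°))
Δλ = 2.4263 × (1 - cos(41°))
Δλ = 2.4263 × 0.2453
Δλ = 0.5952 pm

Percentage change:
(Δλ/λ₀) × 100 = (0.5952/98.7) × 100
= 0.6030%

(Intermediate values are shown rounded; full precision is carried through to the final answer.)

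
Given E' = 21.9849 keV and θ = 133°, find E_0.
23.7000 keV

Convert final energy to wavelength (hc ≈ 1239.842 keV·pm):
λ' = hc/E' = 1239.842 / 21.9849 = 56.3952 pm

Calculate the Compton shift:
Δλ = λ_C(1 - cos(133°))
Δλ = 2.4263 × (1 - cos(133°))
Δλ = 4.0810 pm

Initial wavelength:
λ = λ' - Δλ = 56.3952 - 4.0810 = 52.3141 pm

Initial energy:
E = hc/λ = 1239.842 / 52.3141 = 23.7000 keV

(Intermediate values are shown rounded; full precision is carried through to the final answer.)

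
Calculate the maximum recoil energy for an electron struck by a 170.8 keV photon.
68.4323 keV

Maximum energy transfer occurs at θ = 180° (backscattering).

Initial photon: E₀ = 170.8 keV → λ₀ = 7.2590 pm

Maximum Compton shift (at 180°):
Δλ_max = 2λ_C = 2 × 2.4263 = 4.8526 pm

Final wavelength:
λ' = 7.2590 + 4.8526 = 12.1116 pm

Minimum photon energy (maximum energy to electron):
E'_min = hc/λ' = 102.3677 keV

Maximum electron kinetic energy:
K_max = E₀ - E'_min = 170.8000 - 102.3677 = 68.4323 keV

(Intermediate values are shown rounded; full precision is carried through to the final answer.)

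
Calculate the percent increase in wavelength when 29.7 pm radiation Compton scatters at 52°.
3.1398%

Calculate the Compton shift:
Δλ = λ_C(1 - cos(52°))
Δλ = 2.4263 × (1 - cos(52°))
Δλ = 2.4263 × 0.3843
Δλ = 0.9325 pm

Percentage change:
(Δλ/λ₀) × 100 = (0.9325/29.7) × 100
= 3.1398%

(Intermediate values are shown rounded; full precision is carried through to the final answer.)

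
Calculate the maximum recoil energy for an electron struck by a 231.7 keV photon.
110.1908 keV

Maximum energy transfer occurs at θ = 180° (backscattering).

Initial photon: E₀ = 231.7 keV → λ₀ = 5.3511 pm

Maximum Compton shift (at 180°):
Δλ_max = 2λ_C = 2 × 2.4263 = 4.8526 pm

Final wavelength:
λ' = 5.3511 + 4.8526 = 10.2037 pm

Minimum photon energy (maximum energy to electron):
E'_min = hc/λ' = 121.5092 keV

Maximum electron kinetic energy:
K_max = E₀ - E'_min = 231.7000 - 121.5092 = 110.1908 keV

(Intermediate values are shown rounded; full precision is carried through to the final answer.)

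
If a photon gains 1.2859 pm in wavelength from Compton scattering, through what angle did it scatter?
61.96°

From the Compton formula Δλ = λ_C(1 - cos θ), we can solve for θ:

cos θ = 1 - Δλ/λ_C

Given:
- Δλ = 1.2859 pm
- λ_C = h/(m_e·c) ≈ 2.42631024 pm

cos θ = 1 - 1.2859/2.42631024
cos θ = 1 - 0.529982
cos θ = 0.470018

θ = arccos(0.470018)
θ = 61.96°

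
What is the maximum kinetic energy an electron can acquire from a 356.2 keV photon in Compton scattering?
207.4196 keV

Maximum energy transfer occurs at θ = 180° (backscattering).

Initial photon: E₀ = 356.2 keV → λ₀ = 3.4807 pm

Maximum Compton shift (at 180°):
Δλ_max = 2λ_C = 2 × 2.4263 = 4.8526 pm

Final wavelength:
λ' = 3.4807 + 4.8526 = 8.3334 pm

Minimum photon energy (maximum energy to electron):
E'_min = hc/λ' = 148.7804 keV

Maximum electron kinetic energy:
K_max = E₀ - E'_min = 356.2000 - 148.7804 = 207.4196 keV

(Intermediate values are shown rounded; full precision is carried through to the final answer.)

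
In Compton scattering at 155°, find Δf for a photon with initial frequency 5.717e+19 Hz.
2.679e+19 Hz (decrease)

Convert frequency to wavelength (c = 299792458 m/s):
λ₀ = c/f₀ = 299792458/5.717e+19 = 5.2438772e-12 m = 5.2439 pm

Calculate Compton shift:
Δλ = λ_C(1 - cos(155°)) = 4.6253 pm

Final wavelength:
λ' = λ₀ + Δλ = 5.2439 + 4.6253 = 9.8692 pm

Final frequency:
f' = c/λ' = 299792458/9.8691713e-12 = 3.0376660e+19 Hz

Frequency shift (decrease):
Δf = f₀ - f' = 5.717e+19 - 3.0376660e+19 = 2.679e+19 Hz

(Intermediate values are shown rounded; full precision is carried through to the final answer.)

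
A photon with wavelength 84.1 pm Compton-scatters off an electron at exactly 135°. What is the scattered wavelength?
88.2420 pm

Using the Compton formula: λ' = λ + λ_C(1 − cos θ)

For θ = 135°, cos θ = -√2/2 (exact) ≈ -0.7071, so:
1 − cos 135° = 1 − (-√2/2) ≈ 1.7071

Δλ = λ_C × 1.7071 = 2.4263 × 1.7071 = 4.1420 pm

λ' = 84.1 + 4.1420 = 88.2420 pm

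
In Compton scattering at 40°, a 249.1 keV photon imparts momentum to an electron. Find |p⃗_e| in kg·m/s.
8.7346e-23 kg·m/s

The electron is initially at rest, so by conservation of momentum:
p⃗_e = p⃗₀ − p⃗'  (incident photon momentum minus scattered photon momentum)

Photon momentum magnitudes (p = h/λ = E/c):
λ₀ = hc/E₀ = 4.9773 pm → p₀ = h/λ₀ = 1.3313e-22 kg·m/s
Δλ = λ_C(1 − cos 40°) = 0.5676 pm
λ' = 5.5449 pm → p' = h/λ' = 1.1950e-22 kg·m/s

The scattered photon makes angle θ = 40° with the incident direction, so by the law of cosines:
|p⃗_e|² = p₀² + p'² − 2p₀p'cos θ
|p⃗_e|² = (1.3313e-22)² + (1.1950e-22)² − 2·1.3313e-22·1.1950e-22·cos(40°)
|p⃗_e| = 8.7346e-23 kg·m/s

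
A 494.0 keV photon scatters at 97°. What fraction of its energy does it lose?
0.5203 (or 52.03%)

Calculate initial and final photon energies:

Initial: E₀ = 494.0 keV → λ₀ = 2.5098 pm
Compton shift: Δλ = 2.7220 pm
Final wavelength: λ' = 5.2318 pm
Final energy: E' = 236.9817 keV

Fractional energy loss:
(E₀ - E')/E₀ = (494.0000 - 236.9817)/494.0000
= 257.0183/494.0000
= 0.5203
= 52.03%

(Intermediate values are shown rounded; full precision is carried through to the final answer.)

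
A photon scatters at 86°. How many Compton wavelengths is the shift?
0.9302 λ_C

The Compton shift formula is:
Δλ = λ_C(1 - cos θ)

Dividing both sides by λ_C:
Δλ/λ_C = 1 - cos θ

For θ = 86°:
Δλ/λ_C = 1 - cos(86°)
Δλ/λ_C = 1 - 0.0698
Δλ/λ_C = 0.9302

This means the shift is 0.9302 × λ_C = 2.2571 pm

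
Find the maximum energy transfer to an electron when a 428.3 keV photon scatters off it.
268.2671 keV

Maximum energy transfer occurs at θ = 180° (backscattering).

Initial photon: E₀ = 428.3 keV → λ₀ = 2.8948 pm

Maximum Compton shift (at 180°):
Δλ_max = 2λ_C = 2 × 2.4263 = 4.8526 pm

Final wavelength:
λ' = 2.8948 + 4.8526 = 7.7474 pm

Minimum photon energy (maximum energy to electron):
E'_min = hc/λ' = 160.0329 keV

Maximum electron kinetic energy:
K_max = E₀ - E'_min = 428.3000 - 160.0329 = 268.2671 keV

(Intermediate values are shown rounded; full precision is carried through to the final answer.)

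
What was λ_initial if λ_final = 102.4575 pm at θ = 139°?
98.2000 pm

From λ' = λ + Δλ, we have λ = λ' - Δλ

First calculate the Compton shift:
Δλ = λ_C(1 - cos θ)
Δλ = 2.4263 × (1 - cos(139°))
Δλ = 2.4263 × 1.7547
Δλ = 4.2575 pm

Initial wavelength:
λ = λ' - Δλ
λ = 102.4575 - 4.2575
λ = 98.2000 pm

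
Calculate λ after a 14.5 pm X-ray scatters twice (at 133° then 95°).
21.2188 pm

Apply Compton shift twice:

First scattering at θ₁ = 133°:
Δλ₁ = λ_C(1 - cos(133°))
Δλ₁ = 2.4263 × 1.6820
Δλ₁ = 4.0810 pm

After first scattering:
λ₁ = 14.5 + 4.0810 = 18.5810 pm

Second scattering at θ₂ = 95°:
Δλ₂ = λ_C(1 - cos(95°))
Δλ₂ = 2.4263 × 1.0872
Δλ₂ = 2.6378 pm

Final wavelength:
λ₂ = 18.5810 + 2.6378 = 21.2188 pm

Total shift: Δλ_total = 4.0810 + 2.6378 = 6.7188 pm

(Intermediate values are shown rounded; full precision is carried through to the final answer.)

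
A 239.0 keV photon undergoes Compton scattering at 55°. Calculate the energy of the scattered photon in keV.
199.2591 keV

First convert energy to wavelength:
λ = hc/E, with hc ≈ 1239.842 keV·pm (i.e. 1239.842 eV·nm)

For E = 239.0 keV = 239000 eV:
λ = 1239.842 keV·pm / 239.0 keV
λ = 5.1876 pm

Calculate the Compton shift:
Δλ = λ_C(1 - cos(55°)) = 2.4263 × 0.4264
Δλ = 1.0346 pm

Final wavelength:
λ' = 5.1876 + 1.0346 = 6.2223 pm

Final energy:
E' = hc/λ' = 1239.842 / 6.2223 = 199.2591 keV

(Intermediate values are shown rounded; full precision is carried through to the final answer.)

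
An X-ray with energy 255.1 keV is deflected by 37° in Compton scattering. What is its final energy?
231.7985 keV

First convert energy to wavelength:
λ = hc/E, with hc ≈ 1239.842 keV·pm (i.e. 1239.842 eV·nm)

For E = 255.1 keV = 255100 eV:
λ = 1239.842 keV·pm / 255.1 keV
λ = 4.8602 pm

Calculate the Compton shift:
Δλ = λ_C(1 - cos(37°)) = 2.4263 × 0.2014
Δλ = 0.4886 pm

Final wavelength:
λ' = 4.8602 + 0.4886 = 5.3488 pm

Final energy:
E' = hc/λ' = 1239.842 / 5.3488 = 231.7985 keV

(Intermediate values are shown rounded; full precision is carried through to the final answer.)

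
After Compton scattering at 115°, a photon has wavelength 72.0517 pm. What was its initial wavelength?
68.6000 pm

From λ' = λ + Δλ, we have λ = λ' - Δλ

First calculate the Compton shift:
Δλ = λ_C(1 - cos θ)
Δλ = 2.4263 × (1 - cos(115°))
Δλ = 2.4263 × 1.4226
Δλ = 3.4517 pm

Initial wavelength:
λ = λ' - Δλ
λ = 72.0517 - 3.4517
λ = 68.6000 pm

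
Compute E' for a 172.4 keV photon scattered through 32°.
163.9929 keV

First convert energy to wavelength:
λ = hc/E, with hc ≈ 1239.842 keV·pm (i.e. 1239.842 eV·nm)

For E = 172.4 keV = 172400 eV:
λ = 1239.842 keV·pm / 172.4 keV
λ = 7.1917 pm

Calculate the Compton shift:
Δλ = λ_C(1 - cos(32°)) = 2.4263 × 0.1520
Δλ = 0.3687 pm

Final wavelength:
λ' = 7.1917 + 0.3687 = 7.5603 pm

Final energy:
E' = hc/λ' = 1239.842 / 7.5603 = 163.9929 keV

(Intermediate values are shown rounded; full precision is carried through to the final answer.)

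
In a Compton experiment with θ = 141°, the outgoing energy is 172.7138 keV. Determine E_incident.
432.5002 keV

Convert final energy to wavelength (hc ≈ 1239.842 keV·pm):
λ' = hc/E' = 1239.842 / 172.7138 = 7.1786 pm

Calculate the Compton shift:
Δλ = λ_C(1 - cos(141°))
Δλ = 2.4263 × (1 - cos(141°))
Δλ = 4.3119 pm

Initial wavelength:
λ = λ' - Δλ = 7.1786 - 4.3119 = 2.8667 pm

Initial energy:
E = hc/λ = 1239.842 / 2.8667 = 432.5002 keV

(Intermediate values are shown rounded; full precision is carried through to the final answer.)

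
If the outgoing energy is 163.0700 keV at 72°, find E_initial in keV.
209.2000 keV

Convert final energy to wavelength (hc ≈ 1239.842 keV·pm):
λ' = hc/E' = 1239.842 / 163.0700 = 7.6031 pm

Calculate the Compton shift:
Δλ = λ_C(1 - cos(72°))
Δλ = 2.4263 × (1 - cos(72°))
Δλ = 1.6765 pm

Initial wavelength:
λ = λ' - Δλ = 7.6031 - 1.6765 = 5.9266 pm

Initial energy:
E = hc/λ = 1239.842 / 5.9266 = 209.2000 keV

(Intermediate values are shown rounded; full precision is carried through to the final answer.)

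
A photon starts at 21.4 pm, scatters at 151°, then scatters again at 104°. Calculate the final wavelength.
28.9617 pm

Apply Compton shift twice:

First scattering at θ₁ = 151°:
Δλ₁ = λ_C(1 - cos(151°))
Δλ₁ = 2.4263 × 1.8746
Δλ₁ = 4.5484 pm

After first scattering:
λ₁ = 21.4 + 4.5484 = 25.9484 pm

Second scattering at θ₂ = 104°:
Δλ₂ = λ_C(1 - cos(104°))
Δλ₂ = 2.4263 × 1.2419
Δλ₂ = 3.0133 pm

Final wavelength:
λ₂ = 25.9484 + 3.0133 = 28.9617 pm

Total shift: Δλ_total = 4.5484 + 3.0133 = 7.5617 pm

(Intermediate values are shown rounded; full precision is carried through to the final answer.)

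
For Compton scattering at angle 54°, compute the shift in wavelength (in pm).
1.0002 pm

Using the Compton scattering formula:
Δλ = λ_C(1 - cos θ)

where λ_C = h/(m_e·c) ≈ 2.4263 pm is the Compton wavelength of an electron.

For θ = 54°:
cos(54°) = 0.5878
1 - cos(54°) = 0.4122

Δλ = 2.4263 × 0.4122
Δλ = 1.0002 pm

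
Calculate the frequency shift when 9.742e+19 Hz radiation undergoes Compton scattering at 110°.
5.009e+19 Hz (decrease)

Convert frequency to wavelength (c = 299792458 m/s):
λ₀ = c/f₀ = 299792458/9.742e+19 = 3.0773194e-12 m = 3.0773 pm

Calculate Compton shift:
Δλ = λ_C(1 - cos(110°)) = 3.2562 pm

Final wavelength:
λ' = λ₀ + Δλ = 3.0773 + 3.2562 = 6.3335 pm

Final frequency:
f' = c/λ' = 299792458/6.3334766e-12 = 4.7334580e+19 Hz

Frequency shift (decrease):
Δf = f₀ - f' = 9.742e+19 - 4.7334580e+19 = 5.009e+19 Hz

(Intermediate values are shown rounded; full precision is carried through to the final answer.)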